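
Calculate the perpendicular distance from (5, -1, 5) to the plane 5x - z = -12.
d = |5(5) + 0(-1) + (-1)(5) - (-12)| / √(5² + 0² + (-1)²) = 32/√26 = 6.276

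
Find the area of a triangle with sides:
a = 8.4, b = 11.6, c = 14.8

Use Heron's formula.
s = (a+b+c)/2 = (8.4+11.6+14.8)/2 = 17.4
A = √(s(s-a)(s-b)(s-c)) = √(17.4·9·5.8·2.6)
A = √2361.53 = 48.6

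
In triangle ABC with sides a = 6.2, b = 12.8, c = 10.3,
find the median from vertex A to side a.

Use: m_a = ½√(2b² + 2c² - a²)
m_a = ½√(2·12.8² + 2·10.3² - 6.2²)
m_a = ½√(327.68 + 212.18 - 38.44) = ½√501.42 = 11.2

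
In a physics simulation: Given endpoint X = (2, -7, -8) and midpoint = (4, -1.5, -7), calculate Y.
Y = (2×4 - 2, 2×(-1.5) - (-7), 2×(-7) - (-8)) = (6, 4, -6)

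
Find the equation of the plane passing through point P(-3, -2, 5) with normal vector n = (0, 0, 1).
d = n·P = (0)(-3) + (0)(-2) + (1)(5) = 5
Plane: z = 5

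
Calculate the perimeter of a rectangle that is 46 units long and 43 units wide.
Perimeter = 2 * (length + width)
Perimeter = 2 * (46 + 43)
Perimeter = 2 * 89
Perimeter = 178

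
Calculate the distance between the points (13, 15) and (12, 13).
Using the distance formula: d = sqrt((x₂-x₁)² + (y₂-y₁)²)
dx = 12 - 13 = -1
dy = 13 - 15 = -2
d = sqrt((-1)² + (-2)²) = sqrt(1 + 4) = sqrt(5) = 2.24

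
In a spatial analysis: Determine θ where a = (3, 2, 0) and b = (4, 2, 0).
a·b = 16, |a|² = 13, |b|² = 20
cos θ = 16/√260 ≈ 0.9923
θ ≈ 7.125°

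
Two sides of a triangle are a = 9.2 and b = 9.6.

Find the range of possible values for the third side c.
By the triangle inequality: |a - b| < c < a + b
|9.2 - 9.6| < c < 9.2 + 9.6
0.4 < c < 18.8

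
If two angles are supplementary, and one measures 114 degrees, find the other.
Supplementary angles sum to 180 degrees.
Other angle = 180 - 114
Other angle = 66 degrees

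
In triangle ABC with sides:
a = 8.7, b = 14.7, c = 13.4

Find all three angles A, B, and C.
By the law of cosines:
cos(A) = (b² + c² - a²)/(2bc) = 0.812164  →  A = 35.69°
cos(B) = (a² + c² - b²)/(2ac) = 0.167953  →  B = 80.33°
cos(C) = (a² + b² - c²)/(2ab) = 0.438736  →  C = 63.98°
Check: A + B + C = 180.0° ✓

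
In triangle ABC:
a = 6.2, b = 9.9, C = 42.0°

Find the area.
Using A = ½ab·sin(C):
A = ½·6.2·9.9·sin(42.0°) = ½·61.38·0.669131 = 20.54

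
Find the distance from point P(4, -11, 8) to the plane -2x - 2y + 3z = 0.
d = |(-2)(4) + (-2)(-11) + 3(8) - (0)| / √((-2)² + (-2)² + 3²) = 38/√17 = 9.216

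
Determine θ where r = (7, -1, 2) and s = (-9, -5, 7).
r·s = -44, |r|² = 54, |s|² = 155
cos θ = -44/√8370 ≈ -0.4809
θ ≈ 118.7°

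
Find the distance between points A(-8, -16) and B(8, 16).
Using the distance formula: d = sqrt((x₂-x₁)² + (y₂-y₁)²)
dx = 8 - (-8) = 16
dy = 16 - (-16) = 32
d = sqrt(16² + 32²) = sqrt(256 + 1024) = sqrt(1280) = 35.78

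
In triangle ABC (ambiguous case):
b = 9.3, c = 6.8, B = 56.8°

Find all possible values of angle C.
sin(C)/c = sin(B)/b  →  sin(C) = c·sin(B)/b = 6.8·sin(56.8°)/9.3 = 0.611828
C₁ = arcsin(0.611828) = 37.72°,  C₂ = 180° - C₁ = 142.28°
Check C₂: A = 180° - 56.8° - 142.28° = -19.08° ≤ 0, rejected
C = 37.72° (one solution)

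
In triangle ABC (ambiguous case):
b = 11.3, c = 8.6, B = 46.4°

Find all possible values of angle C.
sin(C)/c = sin(B)/b  →  sin(C) = c·sin(B)/b = 8.6·sin(46.4°)/11.3 = 0.551140
C₁ = arcsin(0.551140) = 33.45°,  C₂ = 180° - C₁ = 146.55°
Check C₂: A = 180° - 46.4° - 146.55° = -12.95° ≤ 0, rejected
C = 33.45° (one solution)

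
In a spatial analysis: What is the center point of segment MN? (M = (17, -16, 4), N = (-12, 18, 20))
Midpoint = ((17-12)/2, (-16+18)/2, (4+20)/2) = (2.5, 1, 12)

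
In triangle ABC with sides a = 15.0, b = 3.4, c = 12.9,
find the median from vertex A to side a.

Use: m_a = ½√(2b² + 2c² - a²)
m_a = ½√(2·3.4² + 2·12.9² - 15.0²)
m_a = ½√(23.12 + 332.82 - 225) = ½√130.94 = 5.721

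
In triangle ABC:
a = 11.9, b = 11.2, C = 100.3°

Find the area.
Using A = ½ab·sin(C):
A = ½·11.9·11.2·sin(100.3°) = ½·133.28·0.983885 = 65.57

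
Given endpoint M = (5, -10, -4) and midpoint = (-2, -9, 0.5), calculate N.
N = (2×(-2) - 5, 2×(-9) - (-10), 2×0.5 - (-4)) = (-9, -8, 5)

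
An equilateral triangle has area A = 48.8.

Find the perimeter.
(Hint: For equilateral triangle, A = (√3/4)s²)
A = (√3/4)s²  →  s² = 4A/√3 = 4·48.8/√3 = 112.699
s = 10.616
Perimeter = 3s = 31.85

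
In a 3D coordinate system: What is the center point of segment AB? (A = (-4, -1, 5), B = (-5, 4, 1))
Midpoint = ((-4-5)/2, (-1+4)/2, (5+1)/2) = (-4.5, 1.5, 3)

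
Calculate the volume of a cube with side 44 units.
Volume = s³
Volume = 44³
Volume = 85184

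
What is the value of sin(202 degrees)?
sin(202 degrees) = -0.3746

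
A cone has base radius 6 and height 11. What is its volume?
Volume = (1/3) * pi * r² * h
Volume = (1/3) * pi * 6² * 11
Volume = (1/3) * pi * 36 * 11
Volume = (1/3) * pi * 396
Volume = 414.69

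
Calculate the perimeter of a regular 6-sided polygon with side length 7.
Perimeter = number of sides * side length
Perimeter = 6 * 7
Perimeter = 42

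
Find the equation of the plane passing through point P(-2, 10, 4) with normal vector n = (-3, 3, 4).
d = n·P = (-3)(-2) + (3)(10) + (4)(4) = 52
Plane: -3x + 3y + 4z = 52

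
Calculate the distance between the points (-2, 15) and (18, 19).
Using the distance formula: d = sqrt((x₂-x₁)² + (y₂-y₁)²)
dx = 18 - (-2) = 20
dy = 19 - 15 = 4
d = sqrt(20² + 4²) = sqrt(400 + 16) = sqrt(416) = 20.40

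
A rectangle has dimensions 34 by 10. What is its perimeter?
Perimeter = 2 * (length + width)
Perimeter = 2 * (34 + 10)
Perimeter = 2 * 44
Perimeter = 88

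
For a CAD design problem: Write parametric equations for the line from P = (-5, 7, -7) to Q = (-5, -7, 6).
Direction vector d = Q - P = (0, -14, 13)
x = -5, y = 7 - 14t, z = -7 + 13t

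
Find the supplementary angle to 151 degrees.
Supplementary angles sum to 180 degrees.
Other angle = 180 - 151
Other angle = 29 degrees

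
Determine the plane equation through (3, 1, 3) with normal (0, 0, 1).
d = n·P = (0)(3) + (0)(1) + (1)(3) = 3
Plane: z = 3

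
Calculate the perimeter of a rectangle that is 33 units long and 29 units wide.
Perimeter = 2 * (length + width)
Perimeter = 2 * (33 + 29)
Perimeter = 2 * 62
Perimeter = 124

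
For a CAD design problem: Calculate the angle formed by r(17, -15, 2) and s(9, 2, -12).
r·s = 99, |r|² = 518, |s|² = 229
cos θ = 99/√118622 ≈ 0.2874
θ ≈ 73.3°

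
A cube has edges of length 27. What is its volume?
Volume = s³
Volume = 27³
Volume = 19683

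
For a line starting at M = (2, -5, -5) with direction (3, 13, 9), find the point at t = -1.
P(-1) = (2 + 3(-1), -5 + 13(-1), -5 + 9(-1)) = (-1, -18, -14)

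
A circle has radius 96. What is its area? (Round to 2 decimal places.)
Area = pi * r²
Area = pi * 96²
Area = pi * 9216
Area = 28952.92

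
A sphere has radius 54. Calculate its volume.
Volume = (4/3) * pi * r³
Volume = (4/3) * pi * 54³
Volume = (4/3) * pi * 157464
Volume = 659583.66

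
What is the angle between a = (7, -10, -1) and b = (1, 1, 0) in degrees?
a·b = -3, |a|² = 150, |b|² = 2
cos θ = -3/√300 ≈ -0.1732
θ ≈ 99.97°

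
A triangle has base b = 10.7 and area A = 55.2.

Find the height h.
A = ½bh  →  h = 2A/b
h = 2·55.2/10.7 = 10.32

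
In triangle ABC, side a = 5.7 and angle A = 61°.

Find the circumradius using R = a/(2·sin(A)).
R = a/(2·sin(A)) = 5.7/(2·sin(61°))
R = 5.7/(2·0.874620) = 5.7/1.749239 = 3.259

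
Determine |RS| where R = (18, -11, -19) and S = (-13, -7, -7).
d = √[(-31)² + (4)² + (12)²] = √1121 = 33.48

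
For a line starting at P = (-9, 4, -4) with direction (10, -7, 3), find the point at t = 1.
P(1) = (-9 + 10(1), 4 + (-7)(1), -4 + 3(1)) = (1, -3, -1)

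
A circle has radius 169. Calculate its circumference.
Circumference = 2 * pi * r
Circumference = 2 * pi * 169
Circumference = 1061.86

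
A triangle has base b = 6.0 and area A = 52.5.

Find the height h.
A = ½bh  →  h = 2A/b
h = 2·52.5/6.0 = 17.5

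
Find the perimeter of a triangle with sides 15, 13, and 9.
Perimeter = sum of all sides
Perimeter = 15 + 13 + 9
Perimeter = 37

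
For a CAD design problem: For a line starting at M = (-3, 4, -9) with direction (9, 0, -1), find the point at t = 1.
P(1) = (-3 + 9(1), 4 + 0(1), -9 + (-1)(1)) = (6, 4, -10)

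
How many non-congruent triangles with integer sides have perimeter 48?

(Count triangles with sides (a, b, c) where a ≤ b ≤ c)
With a ≤ b ≤ c and a + b + c = 48, the triangle inequality a + b > c gives c < 48/2, so c ≤ 23.
Iterate a from 1 to ⌊p/3⌋ = 16; for each a, b ranges from a to ⌊(p−a)/2⌋ with c = p − a − b, keeping only c ≥ b.
Triples: (2, 23, 23), (3, 22, 23), (4, 21, 23), …
Count = 48 triangles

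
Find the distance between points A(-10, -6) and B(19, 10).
Using the distance formula: d = sqrt((x₂-x₁)² + (y₂-y₁)²)
dx = 19 - (-10) = 29
dy = 10 - (-6) = 16
d = sqrt(29² + 16²) = sqrt(841 + 256) = sqrt(1097) = 33.12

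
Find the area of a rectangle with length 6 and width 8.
Area = length * width
Area = 6 * 8
Area = 48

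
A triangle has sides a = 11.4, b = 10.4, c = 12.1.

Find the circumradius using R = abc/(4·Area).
s = (a+b+c)/2 = 16.95
Area = √(s(s-a)(s-b)(s-c)) = √(16.95·5.55·6.55·4.85) = 54.6667
R = abc/(4·Area) = (11.4·10.4·12.1)/(4·54.6667) = 1434.576/218.6668 = 6.561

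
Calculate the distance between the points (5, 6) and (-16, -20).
Using the distance formula: d = sqrt((x₂-x₁)² + (y₂-y₁)²)
dx = (-16) - 5 = -21
dy = (-20) - 6 = -26
d = sqrt((-21)² + (-26)²) = sqrt(441 + 676) = sqrt(1117) = 33.42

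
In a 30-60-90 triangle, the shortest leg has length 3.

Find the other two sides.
Long leg = 3√3 = 5.196, Hypotenuse = 6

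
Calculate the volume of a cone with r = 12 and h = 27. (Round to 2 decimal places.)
Volume = (1/3) * pi * r² * h
Volume = (1/3) * pi * 12² * 27
Volume = (1/3) * pi * 144 * 27
Volume = (1/3) * pi * 3888
Volume = 4071.50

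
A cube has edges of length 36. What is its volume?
Volume = s³
Volume = 36³
Volume = 46656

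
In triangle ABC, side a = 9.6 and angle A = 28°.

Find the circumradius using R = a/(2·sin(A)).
R = a/(2·sin(A)) = 9.6/(2·sin(28°))
R = 9.6/(2·0.469472) = 9.6/0.938943 = 10.22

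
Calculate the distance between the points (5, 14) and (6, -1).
Using the distance formula: d = sqrt((x₂-x₁)² + (y₂-y₁)²)
dx = 6 - 5 = 1
dy = (-1) - 14 = -15
d = sqrt(1² + (-15)²) = sqrt(1 + 225) = sqrt(226) = 15.03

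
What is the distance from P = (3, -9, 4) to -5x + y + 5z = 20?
d = |(-5)(3) + 1(-9) + 5(4) - (20)| / √((-5)² + 1² + 5²) = 24/√51 = 3.361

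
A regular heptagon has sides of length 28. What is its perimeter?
Perimeter = number of sides * side length
Perimeter = 7 * 28
Perimeter = 196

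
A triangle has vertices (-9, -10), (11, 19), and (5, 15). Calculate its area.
Using the coordinate formula: Area = (1/2)|x₁(y₂-y₃) + x₂(y₃-y₁) + x₃(y₁-y₂)|
Area = (1/2)|(-9)(19-15) + 11(15-(-10)) + 5((-10)-19)|
Area = (1/2)|(-9)*4 + 11*25 + 5*(-29)|
Area = (1/2)|(-36) + 275 + (-145)|
Area = (1/2)*94 = 47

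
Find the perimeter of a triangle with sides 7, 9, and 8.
Perimeter = sum of all sides
Perimeter = 7 + 9 + 8
Perimeter = 24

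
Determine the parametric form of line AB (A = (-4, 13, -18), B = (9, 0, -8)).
Direction vector d = B - A = (13, -13, 10)
x = -4 + 13t, y = 13 - 13t, z = -18 + 10t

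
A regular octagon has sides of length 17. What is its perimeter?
Perimeter = number of sides * side length
Perimeter = 8 * 17
Perimeter = 136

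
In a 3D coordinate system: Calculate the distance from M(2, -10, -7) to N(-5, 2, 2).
d = √[(-7)² + (12)² + (9)²] = √274 = 16.55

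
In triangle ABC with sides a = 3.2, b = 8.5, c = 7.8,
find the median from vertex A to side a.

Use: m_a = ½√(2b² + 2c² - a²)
m_a = ½√(2·8.5² + 2·7.8² - 3.2²)
m_a = ½√(144.5 + 121.68 - 10.24) = ½√255.94 = 7.999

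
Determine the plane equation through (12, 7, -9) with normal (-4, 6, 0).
d = n·P = (-4)(12) + (6)(7) + (0)(-9) = -6
Plane: -4x + 6y = -6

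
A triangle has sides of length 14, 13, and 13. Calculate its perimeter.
Perimeter = sum of all sides
Perimeter = 14 + 13 + 13
Perimeter = 40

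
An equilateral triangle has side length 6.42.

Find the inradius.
For an equilateral triangle, r = s/(2√3) where s is the side.
r = 6.42/(2√3) = 6.42/3.464102 = 1.853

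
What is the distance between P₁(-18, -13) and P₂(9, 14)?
Using the distance formula: d = sqrt((x₂-x₁)² + (y₂-y₁)²)
dx = 9 - (-18) = 27
dy = 14 - (-13) = 27
d = sqrt(27² + 27²) = sqrt(729 + 729) = sqrt(1458) = 38.18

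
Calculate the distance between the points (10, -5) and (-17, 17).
Using the distance formula: d = sqrt((x₂-x₁)² + (y₂-y₁)²)
dx = (-17) - 10 = -27
dy = 17 - (-5) = 22
d = sqrt((-27)² + 22²) = sqrt(729 + 484) = sqrt(1213) = 34.83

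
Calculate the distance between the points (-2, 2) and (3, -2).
Using the distance formula: d = sqrt((x₂-x₁)² + (y₂-y₁)²)
dx = 3 - (-2) = 5
dy = (-2) - 2 = -4
d = sqrt(5² + (-4)²) = sqrt(25 + 16) = sqrt(41) = 6.40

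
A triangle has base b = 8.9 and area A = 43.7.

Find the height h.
A = ½bh  →  h = 2A/b
h = 2·43.7/8.9 = 9.82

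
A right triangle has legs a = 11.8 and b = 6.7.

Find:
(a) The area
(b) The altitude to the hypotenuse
(a) Area = ½ab = ½·11.8·6.7 = 39.53
(b) Hypotenuse c = √(11.8² + 6.7²) = √184.13 = 13.5695
    Area = ½·c·h_c  →  h_c = 2·Area/c = 2·39.53/13.5695 = 5.826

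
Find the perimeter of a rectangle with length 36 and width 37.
Perimeter = 2 * (length + width)
Perimeter = 2 * (36 + 37)
Perimeter = 2 * 73
Perimeter = 146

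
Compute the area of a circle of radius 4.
Area = pi * r²
Area = pi * 4²
Area = pi * 16
Area = 50.27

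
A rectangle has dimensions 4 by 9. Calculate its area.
Area = length * width
Area = 4 * 9
Area = 36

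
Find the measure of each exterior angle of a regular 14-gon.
Exterior angle of a regular n-gon = 360/n
Exterior angle = 360/14
Exterior angle = 25.71 degrees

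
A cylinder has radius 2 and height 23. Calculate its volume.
Volume = pi * r² * h
Volume = pi * 2² * 23
Volume = pi * 4 * 23
Volume = pi * 92
Volume = 289.03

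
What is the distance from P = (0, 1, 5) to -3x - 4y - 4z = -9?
d = |(-3)(0) + (-4)(1) + (-4)(5) - (-9)| / √((-3)² + (-4)² + (-4)²) = 15/√41 = 2.343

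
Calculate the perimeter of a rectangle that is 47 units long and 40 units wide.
Perimeter = 2 * (length + width)
Perimeter = 2 * (47 + 40)
Perimeter = 2 * 87
Perimeter = 174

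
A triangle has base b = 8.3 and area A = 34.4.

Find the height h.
A = ½bh  →  h = 2A/b
h = 2·34.4/8.3 = 8.289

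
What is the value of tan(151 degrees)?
tan(151 degrees) = -0.5543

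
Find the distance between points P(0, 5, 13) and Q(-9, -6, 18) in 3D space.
d = √[(-9)² + (-11)² + (5)²] = √227 = 15.07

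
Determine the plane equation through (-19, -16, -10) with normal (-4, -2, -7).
d = n·P = (-4)(-19) + (-2)(-16) + (-7)(-10) = 178
Plane: -4x - 2y - 7z = 178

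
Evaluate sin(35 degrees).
sin(35 degrees) = 0.5736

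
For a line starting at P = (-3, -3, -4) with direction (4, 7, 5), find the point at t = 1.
P(1) = (-3 + 4(1), -3 + 7(1), -4 + 5(1)) = (1, 4, 1)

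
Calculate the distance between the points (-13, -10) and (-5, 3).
Using the distance formula: d = sqrt((x₂-x₁)² + (y₂-y₁)²)
dx = (-5) - (-13) = 8
dy = 3 - (-10) = 13
d = sqrt(8² + 13²) = sqrt(64 + 169) = sqrt(233) = 15.26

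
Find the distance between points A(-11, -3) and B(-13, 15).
Using the distance formula: d = sqrt((x₂-x₁)² + (y₂-y₁)²)
dx = (-13) - (-11) = -2
dy = 15 - (-3) = 18
d = sqrt((-2)² + 18²) = sqrt(4 + 324) = sqrt(328) = 18.11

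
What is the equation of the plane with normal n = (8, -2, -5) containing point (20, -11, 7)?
d = n·P = (8)(20) + (-2)(-11) + (-5)(7) = 147
Plane: 8x - 2y - 5z = 147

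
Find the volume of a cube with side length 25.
Volume = s³
Volume = 25³
Volume = 15625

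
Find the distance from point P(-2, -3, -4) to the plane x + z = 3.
d = |1(-2) + 0(-3) + 1(-4) - (3)| / √(1² + 0² + 1²) = 9/√2 = 6.364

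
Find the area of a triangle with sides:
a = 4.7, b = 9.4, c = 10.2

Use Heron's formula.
s = (a+b+c)/2 = (4.7+9.4+10.2)/2 = 12.15
A = √(s(s-a)(s-b)(s-c)) = √(12.15·7.45·2.75·1.95)
A = √485.4 = 22.03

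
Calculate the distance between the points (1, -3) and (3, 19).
Using the distance formula: d = sqrt((x₂-x₁)² + (y₂-y₁)²)
dx = 3 - 1 = 2
dy = 19 - (-3) = 22
d = sqrt(2² + 22²) = sqrt(4 + 484) = sqrt(488) = 22.09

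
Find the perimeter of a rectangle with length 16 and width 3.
Perimeter = 2 * (length + width)
Perimeter = 2 * (16 + 3)
Perimeter = 2 * 19
Perimeter = 38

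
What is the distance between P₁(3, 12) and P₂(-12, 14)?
Using the distance formula: d = sqrt((x₂-x₁)² + (y₂-y₁)²)
dx = (-12) - 3 = -15
dy = 14 - 12 = 2
d = sqrt((-15)² + 2²) = sqrt(225 + 4) = sqrt(229) = 15.13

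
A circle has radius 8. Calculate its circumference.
Circumference = 2 * pi * r
Circumference = 2 * pi * 8
Circumference = 50.27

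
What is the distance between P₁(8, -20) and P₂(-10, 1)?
Using the distance formula: d = sqrt((x₂-x₁)² + (y₂-y₁)²)
dx = (-10) - 8 = -18
dy = 1 - (-20) = 21
d = sqrt((-18)² + 21²) = sqrt(324 + 441) = sqrt(765) = 27.66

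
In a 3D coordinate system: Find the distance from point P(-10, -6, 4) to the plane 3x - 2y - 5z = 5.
d = |3(-10) + (-2)(-6) + (-5)(4) - (5)| / √(3² + (-2)² + (-5)²) = 43/√38 = 6.976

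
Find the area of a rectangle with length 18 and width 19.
Area = length * width
Area = 18 * 19
Area = 342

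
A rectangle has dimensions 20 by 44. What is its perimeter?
Perimeter = 2 * (length + width)
Perimeter = 2 * (20 + 44)
Perimeter = 2 * 64
Perimeter = 128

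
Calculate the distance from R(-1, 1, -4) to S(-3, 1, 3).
d = √[(-2)² + (0)² + (7)²] = √53 = 7.28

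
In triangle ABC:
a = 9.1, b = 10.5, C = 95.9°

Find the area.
Using A = ½ab·sin(C):
A = ½·9.1·10.5·sin(95.9°) = ½·95.55·0.994703 = 47.52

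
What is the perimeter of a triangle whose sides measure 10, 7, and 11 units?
Perimeter = sum of all sides
Perimeter = 10 + 7 + 11
Perimeter = 28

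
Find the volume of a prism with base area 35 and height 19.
Volume = base area * height
Volume = 35 * 19
Volume = 665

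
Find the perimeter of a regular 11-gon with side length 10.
Perimeter = number of sides * side length
Perimeter = 11 * 10
Perimeter = 110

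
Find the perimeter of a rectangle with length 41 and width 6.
Perimeter = 2 * (length + width)
Perimeter = 2 * (41 + 6)
Perimeter = 2 * 47
Perimeter = 94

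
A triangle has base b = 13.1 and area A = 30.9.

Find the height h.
A = ½bh  →  h = 2A/b
h = 2·30.9/13.1 = 4.718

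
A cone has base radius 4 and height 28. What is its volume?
Volume = (1/3) * pi * r² * h
Volume = (1/3) * pi * 4² * 28
Volume = (1/3) * pi * 16 * 28
Volume = (1/3) * pi * 448
Volume = 469.14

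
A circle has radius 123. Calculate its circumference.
Circumference = 2 * pi * r
Circumference = 2 * pi * 123
Circumference = 772.83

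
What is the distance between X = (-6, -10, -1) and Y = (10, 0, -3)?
d = √[(16)² + (10)² + (-2)²] = √360 = 18.97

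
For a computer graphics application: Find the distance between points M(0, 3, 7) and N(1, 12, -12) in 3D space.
d = √[(1)² + (9)² + (-19)²] = √443 = 21.05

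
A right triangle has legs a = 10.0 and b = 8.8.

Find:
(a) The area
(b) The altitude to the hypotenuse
(a) Area = ½ab = ½·10.0·8.8 = 44
(b) Hypotenuse c = √(10.0² + 8.8²) = √177.44 = 13.3207
    Area = ½·c·h_c  →  h_c = 2·Area/c = 2·44/13.3207 = 6.606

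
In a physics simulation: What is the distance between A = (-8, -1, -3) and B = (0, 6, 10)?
d = √[(8)² + (7)² + (13)²] = √282 = 16.79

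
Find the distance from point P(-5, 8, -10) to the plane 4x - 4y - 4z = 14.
d = |4(-5) + (-4)(8) + (-4)(-10) - (14)| / √(4² + (-4)² + (-4)²) = 26/√48 = 3.753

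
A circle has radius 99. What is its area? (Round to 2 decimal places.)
Area = pi * r²
Area = pi * 99²
Area = pi * 9801
Area = 30790.75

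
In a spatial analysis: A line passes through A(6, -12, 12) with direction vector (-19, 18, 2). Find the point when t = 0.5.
P(0.5) = (6 + (-19)(0.5), -12 + 18(0.5), 12 + 2(0.5)) = (-3.5, -3, 13)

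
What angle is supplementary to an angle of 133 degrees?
Supplementary angles sum to 180 degrees.
Other angle = 180 - 133
Other angle = 47 degrees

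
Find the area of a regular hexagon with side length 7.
For a regular 6-gon with side length s = 7:
Apothem a = s / (2*tan(pi/6)) = 7 / (2*tan(pi/6)) ≈ 6.0622
Perimeter P = 6 * 7 = 42
Area = (1/2) * P * a = (1/2) * 42 * 6.0622 = 127.31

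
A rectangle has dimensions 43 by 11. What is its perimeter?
Perimeter = 2 * (length + width)
Perimeter = 2 * (43 + 11)
Perimeter = 2 * 54
Perimeter = 108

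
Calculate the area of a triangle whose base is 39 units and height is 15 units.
Area = (1/2) * base * height
Area = (1/2) * 39 * 15
Area = 292.50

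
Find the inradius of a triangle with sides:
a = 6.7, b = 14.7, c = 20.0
s = (a+b+c)/2 = (6.7+14.7+20.0)/2 = 20.7
Area = √(s(s-a)(s-b)(s-c)) = √(20.7·14·6·0.7) = 34.8878
r = Area/s = 34.8878/20.7 = 1.685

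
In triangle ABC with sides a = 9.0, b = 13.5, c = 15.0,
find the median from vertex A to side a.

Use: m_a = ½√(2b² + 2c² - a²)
m_a = ½√(2·13.5² + 2·15.0² - 9.0²)
m_a = ½√(364.5 + 450 - 81) = ½√733.5 = 13.54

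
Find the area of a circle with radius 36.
Area = pi * r²
Area = pi * 36²
Area = pi * 1296
Area = 4071.50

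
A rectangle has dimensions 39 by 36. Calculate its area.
Area = length * width
Area = 39 * 36
Area = 1404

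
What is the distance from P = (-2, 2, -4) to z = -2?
d = |0(-2) + 0(2) + 1(-4) - (-2)| / √(0² + 0² + 1²) = 2/√1 = 2.0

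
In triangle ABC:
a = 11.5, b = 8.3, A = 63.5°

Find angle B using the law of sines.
sin(B)/b = sin(A)/a
sin(B) = b·sin(A)/a = 8.3·sin(63.5°)/11.5 = 0.645909
B = arcsin(0.645909) = 40.23°  (b ≤ a, so B ≤ A and the acute solution is unique)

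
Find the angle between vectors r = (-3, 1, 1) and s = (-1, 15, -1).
r·s = 17, |r|² = 11, |s|² = 227
cos θ = 17/√2497 ≈ 0.3402
θ ≈ 70.11°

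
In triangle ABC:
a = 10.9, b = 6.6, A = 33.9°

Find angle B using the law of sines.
sin(B)/b = sin(A)/a
sin(B) = b·sin(A)/a = 6.6·sin(33.9°)/10.9 = 0.337717
B = arcsin(0.337717) = 19.74°  (b ≤ a, so B ≤ A and the acute solution is unique)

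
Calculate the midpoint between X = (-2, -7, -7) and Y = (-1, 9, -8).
Midpoint = ((-2-1)/2, (-7+9)/2, (-7-8)/2) = (-1.5, 1, -7.5)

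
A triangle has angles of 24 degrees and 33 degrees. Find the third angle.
Sum of angles in a triangle = 180 degrees
Third angle = 180 - 24 - 33
Third angle = 123 degrees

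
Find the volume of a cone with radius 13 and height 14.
Volume = (1/3) * pi * r² * h
Volume = (1/3) * pi * 13² * 14
Volume = (1/3) * pi * 169 * 14
Volume = (1/3) * pi * 2366
Volume = 2477.67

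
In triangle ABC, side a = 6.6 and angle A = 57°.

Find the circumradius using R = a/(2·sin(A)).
R = a/(2·sin(A)) = 6.6/(2·sin(57°))
R = 6.6/(2·0.838671) = 6.6/1.677341 = 3.935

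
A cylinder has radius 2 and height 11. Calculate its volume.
Volume = pi * r² * h
Volume = pi * 2² * 11
Volume = pi * 4 * 11
Volume = pi * 44
Volume = 138.23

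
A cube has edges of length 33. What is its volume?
Volume = s³
Volume = 33³
Volume = 35937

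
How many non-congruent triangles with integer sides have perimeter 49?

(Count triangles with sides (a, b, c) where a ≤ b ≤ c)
With a ≤ b ≤ c and a + b + c = 49, the triangle inequality a + b > c gives c < 49/2, so c ≤ 24.
Iterate a from 1 to ⌊p/3⌋ = 16; for each a, b ranges from a to ⌊(p−a)/2⌋ with c = p − a − b, keeping only c ≥ b.
Triples: (1, 24, 24), (2, 23, 24), (3, 22, 24), …
Count = 56 triangles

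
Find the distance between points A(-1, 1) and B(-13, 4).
Using the distance formula: d = sqrt((x₂-x₁)² + (y₂-y₁)²)
dx = (-13) - (-1) = -12
dy = 4 - 1 = 3
d = sqrt((-12)² + 3²) = sqrt(144 + 9) = sqrt(153) = 12.37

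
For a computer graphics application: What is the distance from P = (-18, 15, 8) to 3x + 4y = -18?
d = |3(-18) + 4(15) + 0(8) - (-18)| / √(3² + 4² + 0²) = 24/√25 = 4.8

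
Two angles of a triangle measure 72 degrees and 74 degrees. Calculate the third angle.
Sum of angles in a triangle = 180 degrees
Third angle = 180 - 72 - 74
Third angle = 34 degrees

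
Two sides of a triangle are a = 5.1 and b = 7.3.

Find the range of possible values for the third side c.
By the triangle inequality: |a - b| < c < a + b
|5.1 - 7.3| < c < 5.1 + 7.3
2.2 < c < 12.4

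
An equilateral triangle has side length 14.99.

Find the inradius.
For an equilateral triangle, r = s/(2√3) where s is the side.
r = 14.99/(2√3) = 14.99/3.464102 = 4.327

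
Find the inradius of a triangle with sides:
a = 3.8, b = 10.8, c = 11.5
s = (a+b+c)/2 = (3.8+10.8+11.5)/2 = 13.05
Area = √(s(s-a)(s-b)(s-c)) = √(13.05·9.25·2.25·1.55) = 20.5179
r = Area/s = 20.5179/13.05 = 1.572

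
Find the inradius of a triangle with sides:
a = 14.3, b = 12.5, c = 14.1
s = (a+b+c)/2 = (14.3+12.5+14.1)/2 = 20.45
Area = √(s(s-a)(s-b)(s-c)) = √(20.45·6.15·7.95·6.35) = 79.681
r = Area/s = 79.681/20.45 = 3.896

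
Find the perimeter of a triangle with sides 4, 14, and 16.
Perimeter = sum of all sides
Perimeter = 4 + 14 + 16
Perimeter = 34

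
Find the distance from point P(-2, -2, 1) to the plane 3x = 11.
d = |3(-2) + 0(-2) + 0(1) - (11)| / √(3² + 0² + 0²) = 17/√9 = 5.667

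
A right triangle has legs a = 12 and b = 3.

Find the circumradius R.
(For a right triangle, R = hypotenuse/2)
Hypotenuse c = √(12² + 3²) = √153 = 12.3693
R = c/2 = 6.185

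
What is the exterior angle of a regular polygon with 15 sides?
Exterior angle of a regular n-gon = 360/n
Exterior angle = 360/15
Exterior angle = 24 degrees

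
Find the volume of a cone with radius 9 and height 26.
Volume = (1/3) * pi * r² * h
Volume = (1/3) * pi * 9² * 26
Volume = (1/3) * pi * 81 * 26
Volume = (1/3) * pi * 2106
Volume = 2205.40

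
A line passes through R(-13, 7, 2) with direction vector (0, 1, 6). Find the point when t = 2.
P(2) = (-13 + 0(2), 7 + 1(2), 2 + 6(2)) = (-13, 9, 14)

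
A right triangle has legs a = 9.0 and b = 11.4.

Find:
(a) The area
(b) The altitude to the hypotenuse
(a) Area = ½ab = ½·9.0·11.4 = 51.3
(b) Hypotenuse c = √(9.0² + 11.4²) = √210.96 = 14.5245
    Area = ½·c·h_c  →  h_c = 2·Area/c = 2·51.3/14.5245 = 7.064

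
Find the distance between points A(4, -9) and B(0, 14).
Using the distance formula: d = sqrt((x₂-x₁)² + (y₂-y₁)²)
dx = 0 - 4 = -4
dy = 14 - (-9) = 23
d = sqrt((-4)² + 23²) = sqrt(16 + 529) = sqrt(545) = 23.35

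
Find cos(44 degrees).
cos(44 degrees) = 0.7193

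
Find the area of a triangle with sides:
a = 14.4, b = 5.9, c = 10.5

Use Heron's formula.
s = (a+b+c)/2 = (14.4+5.9+10.5)/2 = 15.4
A = √(s(s-a)(s-b)(s-c)) = √(15.4·1·9.5·4.9)
A = √716.87 = 26.77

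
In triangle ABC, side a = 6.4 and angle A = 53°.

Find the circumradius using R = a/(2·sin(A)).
R = a/(2·sin(A)) = 6.4/(2·sin(53°))
R = 6.4/(2·0.798636) = 6.4/1.597271 = 4.007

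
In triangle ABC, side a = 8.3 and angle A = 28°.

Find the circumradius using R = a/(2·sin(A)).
R = a/(2·sin(A)) = 8.3/(2·sin(28°))
R = 8.3/(2·0.469472) = 8.3/0.938943 = 8.84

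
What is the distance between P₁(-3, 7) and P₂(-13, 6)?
Using the distance formula: d = sqrt((x₂-x₁)² + (y₂-y₁)²)
dx = (-13) - (-3) = -10
dy = 6 - 7 = -1
d = sqrt((-10)² + (-1)²) = sqrt(100 + 1) = sqrt(101) = 10.05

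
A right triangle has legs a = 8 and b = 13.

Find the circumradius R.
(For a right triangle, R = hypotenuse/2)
Hypotenuse c = √(8² + 13²) = √233 = 15.2643
R = c/2 = 7.632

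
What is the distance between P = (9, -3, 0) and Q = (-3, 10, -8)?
d = √[(-12)² + (13)² + (-8)²] = √377 = 19.42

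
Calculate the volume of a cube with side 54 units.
Volume = s³
Volume = 54³
Volume = 157464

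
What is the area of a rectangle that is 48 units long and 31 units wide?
Area = length * width
Area = 48 * 31
Area = 1488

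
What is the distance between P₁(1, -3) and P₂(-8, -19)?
Using the distance formula: d = sqrt((x₂-x₁)² + (y₂-y₁)²)
dx = (-8) - 1 = -9
dy = (-19) - (-3) = -16
d = sqrt((-9)² + (-16)²) = sqrt(81 + 256) = sqrt(337) = 18.36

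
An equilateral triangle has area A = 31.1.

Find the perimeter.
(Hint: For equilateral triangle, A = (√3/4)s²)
A = (√3/4)s²  →  s² = 4A/√3 = 4·31.1/√3 = 71.8224
s = 8.47481
Perimeter = 3s = 25.42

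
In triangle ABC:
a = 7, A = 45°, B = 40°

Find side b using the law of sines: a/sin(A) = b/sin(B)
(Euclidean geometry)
b = a·sin(B)/sin(A) = 7·sin(40°)/sin(45°)
b = 7·0.642788/0.707107 = 6.363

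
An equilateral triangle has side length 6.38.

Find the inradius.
For an equilateral triangle, r = s/(2√3) where s is the side.
r = 6.38/(2√3) = 6.38/3.464102 = 1.842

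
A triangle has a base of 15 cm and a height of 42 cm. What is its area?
Area = (1/2) * base * height
Area = (1/2) * 15 * 42
Area = 315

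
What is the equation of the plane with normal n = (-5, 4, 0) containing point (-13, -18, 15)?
d = n·P = (-5)(-13) + (4)(-18) + (0)(15) = -7
Plane: -5x + 4y = -7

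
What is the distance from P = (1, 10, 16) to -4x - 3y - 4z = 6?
d = |(-4)(1) + (-3)(10) + (-4)(16) - (6)| / √((-4)² + (-3)² + (-4)²) = 104/√41 = 16.24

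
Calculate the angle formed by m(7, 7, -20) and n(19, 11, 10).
m·n = 10, |m|² = 498, |n|² = 582
cos θ = 10/√289836 ≈ 0.01857
θ ≈ 88.94°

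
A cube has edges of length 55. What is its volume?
Volume = s³
Volume = 55³
Volume = 166375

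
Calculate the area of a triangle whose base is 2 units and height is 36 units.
Area = (1/2) * base * height
Area = (1/2) * 2 * 36
Area = 36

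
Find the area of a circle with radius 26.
Area = pi * r²
Area = pi * 26²
Area = pi * 676
Area = 2123.72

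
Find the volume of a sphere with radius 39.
Volume = (4/3) * pi * r³
Volume = (4/3) * pi * 39³
Volume = (4/3) * pi * 59319
Volume = 248474.85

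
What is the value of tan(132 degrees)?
tan(132 degrees) = -1.1106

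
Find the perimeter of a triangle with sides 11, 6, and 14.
Perimeter = sum of all sides
Perimeter = 11 + 6 + 14
Perimeter = 31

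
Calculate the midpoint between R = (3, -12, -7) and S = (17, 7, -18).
Midpoint = ((3+17)/2, (-12+7)/2, (-7-18)/2) = (10, -2.5, -12.5)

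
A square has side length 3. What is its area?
Area = s²
Area = 3²
Area = 9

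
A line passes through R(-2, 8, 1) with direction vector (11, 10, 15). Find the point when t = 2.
P(2) = (-2 + 11(2), 8 + 10(2), 1 + 15(2)) = (20, 28, 31)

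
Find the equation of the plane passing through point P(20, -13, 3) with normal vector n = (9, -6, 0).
d = n·P = (9)(20) + (-6)(-13) + (0)(3) = 258
Plane: 9x - 6y = 258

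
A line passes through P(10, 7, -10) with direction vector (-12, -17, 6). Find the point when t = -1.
P(-1) = (10 + (-12)(-1), 7 + (-17)(-1), -10 + 6(-1)) = (22, 24, -16)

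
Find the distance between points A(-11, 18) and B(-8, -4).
Using the distance formula: d = sqrt((x₂-x₁)² + (y₂-y₁)²)
dx = (-8) - (-11) = 3
dy = (-4) - 18 = -22
d = sqrt(3² + (-22)²) = sqrt(9 + 484) = sqrt(493) = 22.20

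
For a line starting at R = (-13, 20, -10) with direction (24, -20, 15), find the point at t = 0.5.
P(0.5) = (-13 + 24(0.5), 20 + (-20)(0.5), -10 + 15(0.5)) = (-1, 10, -2.5)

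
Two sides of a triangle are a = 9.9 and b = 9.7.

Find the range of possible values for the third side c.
By the triangle inequality: |a - b| < c < a + b
|9.9 - 9.7| < c < 9.9 + 9.7
0.2 < c < 19.6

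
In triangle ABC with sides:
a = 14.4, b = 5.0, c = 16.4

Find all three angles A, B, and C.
By the law of cosines:
cos(A) = (b² + c² - a²)/(2bc) = 0.528049  →  A = 58.13°
cos(B) = (a² + c² - b²)/(2ac) = 0.955539  →  B = 17.15°
cos(C) = (a² + b² - c²)/(2ab) = -0.254167  →  C = 104.7°
Check: A + B + C = 180.0° ✓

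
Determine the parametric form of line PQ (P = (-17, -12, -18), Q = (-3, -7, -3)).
Direction vector d = Q - P = (14, 5, 15)
x = -17 + 14t, y = -12 + 5t, z = -18 + 15t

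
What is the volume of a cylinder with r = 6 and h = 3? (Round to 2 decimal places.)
Volume = pi * r² * h
Volume = pi * 6² * 3
Volume = pi * 36 * 3
Volume = pi * 108
Volume = 339.29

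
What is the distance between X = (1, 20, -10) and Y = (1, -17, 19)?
d = √[(0)² + (-37)² + (29)²] = √2210 = 47.01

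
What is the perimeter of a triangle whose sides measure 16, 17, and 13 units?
Perimeter = sum of all sides
Perimeter = 16 + 17 + 13
Perimeter = 46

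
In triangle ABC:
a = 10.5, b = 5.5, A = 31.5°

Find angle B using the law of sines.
sin(B)/b = sin(A)/a
sin(B) = b·sin(A)/a = 5.5·sin(31.5°)/10.5 = 0.273690
B = arcsin(0.273690) = 15.88°  (b ≤ a, so B ≤ A and the acute solution is unique)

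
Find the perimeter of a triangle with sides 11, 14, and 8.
Perimeter = sum of all sides
Perimeter = 11 + 14 + 8
Perimeter = 33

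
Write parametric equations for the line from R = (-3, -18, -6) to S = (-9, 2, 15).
Direction vector d = S - R = (-6, 20, 21)
x = -3 - 6t, y = -18 + 20t, z = -6 + 21t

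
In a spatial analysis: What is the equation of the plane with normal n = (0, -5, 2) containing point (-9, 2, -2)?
d = n·P = (0)(-9) + (-5)(2) + (2)(-2) = -14
Plane: -5y + 2z = -14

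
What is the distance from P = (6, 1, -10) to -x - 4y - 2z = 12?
d = |(-1)(6) + (-4)(1) + (-2)(-10) - (12)| / √((-1)² + (-4)² + (-2)²) = 2/√21 = 0.4364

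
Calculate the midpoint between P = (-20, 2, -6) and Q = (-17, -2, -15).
Midpoint = ((-20-17)/2, (2-2)/2, (-6-15)/2) = (-18.5, 0, -10.5)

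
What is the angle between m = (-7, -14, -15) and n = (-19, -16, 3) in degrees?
m·n = 312, |m|² = 470, |n|² = 626
cos θ = 312/√294220 ≈ 0.5752
θ ≈ 54.89°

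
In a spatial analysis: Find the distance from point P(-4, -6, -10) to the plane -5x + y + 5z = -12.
d = |(-5)(-4) + 1(-6) + 5(-10) - (-12)| / √((-5)² + 1² + 5²) = 24/√51 = 3.361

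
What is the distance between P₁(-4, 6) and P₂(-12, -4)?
Using the distance formula: d = sqrt((x₂-x₁)² + (y₂-y₁)²)
dx = (-12) - (-4) = -8
dy = (-4) - 6 = -10
d = sqrt((-8)² + (-10)²) = sqrt(64 + 100) = sqrt(164) = 12.81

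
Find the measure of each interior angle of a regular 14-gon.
Interior angle of a regular n-gon = (n-2)*180/n
Interior angle = (14-2)*180/14
Interior angle = 12*180/14
Interior angle = 2160/14
Interior angle = 154.29 degrees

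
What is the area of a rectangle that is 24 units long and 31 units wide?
Area = length * width
Area = 24 * 31
Area = 744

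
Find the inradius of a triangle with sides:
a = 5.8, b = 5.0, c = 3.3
s = (a+b+c)/2 = (5.8+5.0+3.3)/2 = 7.05
Area = √(s(s-a)(s-b)(s-c)) = √(7.05·1.25·2.05·3.75) = 8.2308
r = Area/s = 8.2308/7.05 = 1.167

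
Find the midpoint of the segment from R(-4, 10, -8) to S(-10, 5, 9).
Midpoint = ((-4-10)/2, (10+5)/2, (-8+9)/2) = (-7, 7.5, 0.5)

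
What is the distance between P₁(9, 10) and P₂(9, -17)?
Using the distance formula: d = sqrt((x₂-x₁)² + (y₂-y₁)²)
dx = 9 - 9 = 0
dy = (-17) - 10 = -27
d = sqrt(0² + (-27)²) = sqrt(0 + 729) = sqrt(729) = 27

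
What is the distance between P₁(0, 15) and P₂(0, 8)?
Using the distance formula: d = sqrt((x₂-x₁)² + (y₂-y₁)²)
dx = 0 - 0 = 0
dy = 8 - 15 = -7
d = sqrt(0² + (-7)²) = sqrt(0 + 49) = sqrt(49) = 7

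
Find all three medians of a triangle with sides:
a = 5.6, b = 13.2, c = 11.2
Using m_x = ½√(2y² + 2z² - x²):
m_a = ½√(2·13.2² + 2·11.2² - 5.6²) = ½√568 = 11.92
m_b = ½√(2·5.6² + 2·11.2² - 13.2²) = ½√139.36 = 5.903
m_c = ½√(2·5.6² + 2·13.2² - 11.2²) = ½√285.76 = 8.452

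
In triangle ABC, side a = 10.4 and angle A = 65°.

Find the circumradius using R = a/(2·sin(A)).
R = a/(2·sin(A)) = 10.4/(2·sin(65°))
R = 10.4/(2·0.906308) = 10.4/1.812616 = 5.738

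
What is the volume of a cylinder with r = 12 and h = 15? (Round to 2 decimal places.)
Volume = pi * r² * h
Volume = pi * 12² * 15
Volume = pi * 144 * 15
Volume = pi * 2160
Volume = 6785.84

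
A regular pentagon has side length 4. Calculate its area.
For a regular 5-gon with side length s = 4:
Apothem a = s / (2*tan(pi/5)) = 4 / (2*tan(pi/5)) ≈ 2.7528
Perimeter P = 5 * 4 = 20
Area = (1/2) * P * a = (1/2) * 20 * 2.7528 = 27.53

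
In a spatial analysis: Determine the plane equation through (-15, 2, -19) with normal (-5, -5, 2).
d = n·P = (-5)(-15) + (-5)(2) + (2)(-19) = 27
Plane: -5x - 5y + 2z = 27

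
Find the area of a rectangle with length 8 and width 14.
Area = length * width
Area = 8 * 14
Area = 112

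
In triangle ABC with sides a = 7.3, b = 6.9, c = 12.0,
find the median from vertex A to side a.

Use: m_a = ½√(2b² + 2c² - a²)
m_a = ½√(2·6.9² + 2·12.0² - 7.3²)
m_a = ½√(95.22 + 288 - 53.29) = ½√329.93 = 9.082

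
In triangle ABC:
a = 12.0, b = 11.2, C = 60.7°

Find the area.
Using A = ½ab·sin(C):
A = ½·12.0·11.2·sin(60.7°) = ½·134.4·0.872069 = 58.6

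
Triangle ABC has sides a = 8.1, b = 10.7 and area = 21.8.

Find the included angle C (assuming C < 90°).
Area = ½ab·sin(C)  →  sin(C) = 2·Area/(ab)
sin(C) = 2·21.8/(8.1·10.7) = 0.503058
C = arcsin(0.503058) = 30.2°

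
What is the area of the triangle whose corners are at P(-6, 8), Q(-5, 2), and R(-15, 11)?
Using the coordinate formula: Area = (1/2)|x₁(y₂-y₃) + x₂(y₃-y₁) + x₃(y₁-y₂)|
Area = (1/2)|(-6)(2-11) + (-5)(11-8) + (-15)(8-2)|
Area = (1/2)|(-6)*(-9) + (-5)*3 + (-15)*6|
Area = (1/2)|54 + (-15) + (-90)|
Area = (1/2)*51 = 25.50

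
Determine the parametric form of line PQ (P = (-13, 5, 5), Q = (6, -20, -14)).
Direction vector d = Q - P = (19, -25, -19)
x = -13 + 19t, y = 5 - 25t, z = 5 - 19t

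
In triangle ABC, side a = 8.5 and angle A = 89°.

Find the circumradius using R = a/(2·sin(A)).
R = a/(2·sin(A)) = 8.5/(2·sin(89°))
R = 8.5/(2·0.999848) = 8.5/1.999695 = 4.251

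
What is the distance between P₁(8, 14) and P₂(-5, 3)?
Using the distance formula: d = sqrt((x₂-x₁)² + (y₂-y₁)²)
dx = (-5) - 8 = -13
dy = 3 - 14 = -11
d = sqrt((-13)² + (-11)²) = sqrt(169 + 121) = sqrt(290) = 17.03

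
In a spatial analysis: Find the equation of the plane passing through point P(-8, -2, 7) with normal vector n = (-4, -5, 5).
d = n·P = (-4)(-8) + (-5)(-2) + (5)(7) = 77
Plane: -4x - 5y + 5z = 77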